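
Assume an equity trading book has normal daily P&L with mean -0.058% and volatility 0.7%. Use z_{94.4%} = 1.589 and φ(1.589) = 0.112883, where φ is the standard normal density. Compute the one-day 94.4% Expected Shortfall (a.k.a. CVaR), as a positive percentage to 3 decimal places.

1.469%

Tail multiplier: φ(z)/(1−α) = 0.112883 / 0.056 = 2.016.
ES = −(-0.058%) + 0.7% × 2.016 = 1.469%.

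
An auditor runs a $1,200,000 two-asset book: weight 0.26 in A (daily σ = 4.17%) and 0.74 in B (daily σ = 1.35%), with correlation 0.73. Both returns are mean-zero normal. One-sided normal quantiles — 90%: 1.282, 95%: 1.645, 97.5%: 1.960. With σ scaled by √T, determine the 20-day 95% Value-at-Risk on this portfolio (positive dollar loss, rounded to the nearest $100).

σ_p = √(0.26²·4.17² + 0.74²·1.35² + 2·0.73·0.26·0.74·4.17·1.35) = 1.938%.
σ_{20d} = 1.938% × √20 = 8.667%.
VaR = 1.645 × 8.667% = 14.257%; on $1,200,000 that is $171,084.

$171,100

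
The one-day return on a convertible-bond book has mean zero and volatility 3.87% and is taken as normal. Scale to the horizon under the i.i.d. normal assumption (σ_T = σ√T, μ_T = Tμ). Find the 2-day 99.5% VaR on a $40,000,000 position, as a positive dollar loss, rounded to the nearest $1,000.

$5,639,000

At 99.5%, z = 2.576.
σ_{2d} = 3.87% × √2 = 5.473%.
VaR = 2.576 × 5.473% = 14.098%.
On $40,000,000: 0.14098 × $40,000,000 = $5,639,200.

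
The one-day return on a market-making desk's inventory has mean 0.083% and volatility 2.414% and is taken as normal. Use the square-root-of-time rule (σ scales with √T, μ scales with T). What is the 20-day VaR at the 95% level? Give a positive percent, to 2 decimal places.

At 95%, z = 1.645.
σ_{20d} = 2.414% × √20 = 10.796%; μ_{20d} = 20 × 0.083% = 1.660%.
VaR = −(1.660%) + 1.645 × 10.796% = 16.099%.

16.10%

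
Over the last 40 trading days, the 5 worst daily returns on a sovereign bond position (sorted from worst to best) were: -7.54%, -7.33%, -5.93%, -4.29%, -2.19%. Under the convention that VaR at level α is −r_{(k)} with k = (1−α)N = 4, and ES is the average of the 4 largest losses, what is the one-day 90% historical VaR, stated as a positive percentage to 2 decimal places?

4.29%

k = 4; the 4th lowest return is -4.29%, so VaR = 4.29%.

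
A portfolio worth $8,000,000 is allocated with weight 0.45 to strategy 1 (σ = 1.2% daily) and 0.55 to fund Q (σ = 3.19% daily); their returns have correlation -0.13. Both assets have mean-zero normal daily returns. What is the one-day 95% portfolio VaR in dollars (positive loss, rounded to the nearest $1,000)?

$233,000

σ_p² = 0.45²·1.2² + 0.55²·3.19² + 2·-0.13·0.45·0.55·1.2·3.19 = 3.1235 (%²).
σ_p = √3.1235 = 1.767%.
At 95%, z = 1.645.
VaR = 1.645 × 1.767% = 2.907%; on $8,000,000 that is $232,560.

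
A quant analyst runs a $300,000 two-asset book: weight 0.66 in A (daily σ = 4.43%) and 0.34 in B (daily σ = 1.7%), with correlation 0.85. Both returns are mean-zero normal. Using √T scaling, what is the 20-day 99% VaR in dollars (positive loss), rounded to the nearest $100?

σ_p = √(0.66²·4.43² + 0.34²·1.7² + 2·0.85·0.66·0.34·4.43·1.7) = 3.429%.
σ_{20d} = 3.429% × √20 = 15.335%.
z(99%) = 2.326.
VaR = 2.326 × 15.335% = 35.669%; on $300,000 that is $107,007.

$107,000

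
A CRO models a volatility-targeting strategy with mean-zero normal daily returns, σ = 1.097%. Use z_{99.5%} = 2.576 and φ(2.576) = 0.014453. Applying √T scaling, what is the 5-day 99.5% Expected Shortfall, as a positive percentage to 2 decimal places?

7.09%

σ_{5d} = 1.097% × √5 = 2.453%.
ES multiplier = φ(z)/(1−α) = 0.014453/0.005 = 2.891.
ES = 2.453% × 2.891 = 7.092%.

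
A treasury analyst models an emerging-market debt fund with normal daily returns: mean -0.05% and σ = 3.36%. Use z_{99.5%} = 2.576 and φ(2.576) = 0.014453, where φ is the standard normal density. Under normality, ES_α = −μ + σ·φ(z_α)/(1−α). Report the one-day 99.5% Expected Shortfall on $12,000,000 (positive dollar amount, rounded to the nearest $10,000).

$1,170,000

Tail multiplier: φ(z)/(1−α) = 0.014453 / 0.005 = 2.891.
ES = −(-0.05%) + 3.36% × 2.891 = 9.764%.
On $12,000,000: 0.09764 × $12,000,000 = $1,171,680.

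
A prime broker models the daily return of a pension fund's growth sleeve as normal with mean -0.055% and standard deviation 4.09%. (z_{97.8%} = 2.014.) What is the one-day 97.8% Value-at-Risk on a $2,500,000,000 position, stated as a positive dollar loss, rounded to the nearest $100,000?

VaR = −μ + z·σ = −(-0.055%) + 2.014 × 4.09% = 8.292%.
On $2,500,000,000: 0.08292 × $2,500,000,000 = $207,300,000.

$207,300,000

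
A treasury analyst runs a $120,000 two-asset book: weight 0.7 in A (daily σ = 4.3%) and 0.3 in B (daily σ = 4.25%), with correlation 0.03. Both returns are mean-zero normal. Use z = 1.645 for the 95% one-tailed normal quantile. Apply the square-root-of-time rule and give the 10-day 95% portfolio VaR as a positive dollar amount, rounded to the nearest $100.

$20,600

σ_p = √(0.7²·4.3² + 0.3²·4.25² + 2·0.03·0.7·0.3·4.3·4.25) = 3.304%.
σ_{10d} = 3.304% × √10 = 10.448%.
VaR = 1.645 × 10.448% = 17.187%; on $120,000 that is $20,624.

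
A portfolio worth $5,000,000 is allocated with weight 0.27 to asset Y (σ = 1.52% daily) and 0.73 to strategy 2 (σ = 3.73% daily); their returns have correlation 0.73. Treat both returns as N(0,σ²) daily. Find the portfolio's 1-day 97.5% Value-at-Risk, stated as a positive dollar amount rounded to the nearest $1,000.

$297,000

σ_p² = 0.27²·1.52² + 0.73²·3.73² + 2·0.73·0.27·0.73·1.52·3.73 = 9.2141 (%²).
σ_p = √9.2141 = 3.035%.
At 97.5%, z = 1.960.
VaR = 1.960 × 3.035% = 5.949%; on $5,000,000 that is $297,450.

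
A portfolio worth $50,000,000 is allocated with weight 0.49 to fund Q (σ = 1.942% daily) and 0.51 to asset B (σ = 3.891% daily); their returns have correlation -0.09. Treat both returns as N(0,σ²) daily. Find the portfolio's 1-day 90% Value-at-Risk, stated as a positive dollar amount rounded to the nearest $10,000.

σ_p² = 0.49²·1.942² + 0.51²·3.891² + 2·-0.09·0.49·0.51·1.942·3.891 = 4.5035 (%²).
σ_p = √4.5035 = 2.122%.
At 90%, z = 1.282.
VaR = 1.282 × 2.122% = 2.720%; on $50,000,000 that is $1,360,000.

$1,360,000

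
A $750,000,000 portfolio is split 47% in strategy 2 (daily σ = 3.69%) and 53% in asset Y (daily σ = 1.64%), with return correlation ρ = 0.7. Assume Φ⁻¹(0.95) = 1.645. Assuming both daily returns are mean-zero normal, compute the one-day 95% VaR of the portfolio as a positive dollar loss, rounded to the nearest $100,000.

$29,900,000

σ_p² = 0.47²·3.69² + 0.53²·1.64² + 2·0.7·0.47·0.53·3.69·1.64 = 5.8737 (%²).
σ_p = √5.8737 = 2.424%.
VaR = 1.645 × 2.424% = 3.987%; on $750,000,000 that is $29,902,500.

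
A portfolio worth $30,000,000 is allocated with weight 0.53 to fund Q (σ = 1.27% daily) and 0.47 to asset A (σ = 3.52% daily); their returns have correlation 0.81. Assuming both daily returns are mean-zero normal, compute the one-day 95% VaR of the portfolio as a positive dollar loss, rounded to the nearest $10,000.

$1,100,000

σ_p² = 0.53²·1.27² + 0.47²·3.52² + 2·0.81·0.53·0.47·1.27·3.52 = 4.9941 (%²).
σ_p = √4.9941 = 2.235%.
At 95%, z = 1.645.
VaR = 1.645 × 2.235% = 3.677%; on $30,000,000 that is $1,103,100.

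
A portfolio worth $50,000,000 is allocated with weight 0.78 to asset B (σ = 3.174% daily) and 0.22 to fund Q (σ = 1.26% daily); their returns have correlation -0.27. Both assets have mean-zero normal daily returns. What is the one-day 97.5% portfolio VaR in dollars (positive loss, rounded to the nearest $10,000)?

σ_p² = 0.78²·3.174² + 0.22²·1.26² + 2·-0.27·0.78·0.22·3.174·1.26 = 5.8354 (%²).
σ_p = √5.8354 = 2.416%.
At 97.5%, z = 1.960.
VaR = 1.960 × 2.416% = 4.735%; on $50,000,000 that is $2,367,500.

$2,370,000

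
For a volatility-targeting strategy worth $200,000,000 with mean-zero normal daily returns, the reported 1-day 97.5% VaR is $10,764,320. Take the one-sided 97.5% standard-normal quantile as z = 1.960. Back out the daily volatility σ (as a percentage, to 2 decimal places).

2.75%

VaR as a fraction: $10,764,320 / $200,000,000 = 5.382%.
σ = VaR / z = 5.382% / 1.960 = 2.746%.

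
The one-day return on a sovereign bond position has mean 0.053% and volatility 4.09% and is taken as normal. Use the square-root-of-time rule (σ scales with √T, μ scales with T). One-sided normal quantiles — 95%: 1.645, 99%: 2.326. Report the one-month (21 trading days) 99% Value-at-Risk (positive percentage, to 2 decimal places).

σ_{21d} = 4.09% × √21 = 18.743%; μ_{21d} = 21 × 0.053% = 1.113%.
VaR = −(1.113%) + 2.326 × 18.743% = 42.483%.

42.48%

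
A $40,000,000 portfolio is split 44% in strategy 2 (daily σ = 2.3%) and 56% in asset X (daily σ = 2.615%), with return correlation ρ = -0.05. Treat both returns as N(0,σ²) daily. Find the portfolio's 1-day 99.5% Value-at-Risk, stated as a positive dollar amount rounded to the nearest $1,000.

σ_p² = 0.44²·2.3² + 0.56²·2.615² + 2·-0.05·0.44·0.56·2.3·2.615 = 3.0204 (%²).
σ_p = √3.0204 = 1.738%.
At 99.5%, z = 2.576.
VaR = 2.576 × 1.738% = 4.477%; on $40,000,000 that is $1,790,800.

$1,791,000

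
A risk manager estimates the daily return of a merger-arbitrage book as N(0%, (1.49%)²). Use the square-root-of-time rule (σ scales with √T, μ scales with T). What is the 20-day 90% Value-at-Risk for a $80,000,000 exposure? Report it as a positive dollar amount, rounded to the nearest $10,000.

At 90%, z = 1.282.
σ_{20d} = 1.49% × √20 = 6.663%.
VaR = 1.282 × 6.663% = 8.542%.
On $80,000,000: 0.08542 × $80,000,000 = $6,833,600.

$6,830,000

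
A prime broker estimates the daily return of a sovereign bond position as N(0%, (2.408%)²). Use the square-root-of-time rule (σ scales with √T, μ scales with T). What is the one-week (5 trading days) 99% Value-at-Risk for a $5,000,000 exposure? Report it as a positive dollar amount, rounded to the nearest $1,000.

$626,000

At 99%, z = 2.326.
σ_{5d} = 2.408% × √5 = 5.384%.
VaR = 2.326 × 5.384% = 12.523%.
On $5,000,000: 0.12523 × $5,000,000 = $626,150.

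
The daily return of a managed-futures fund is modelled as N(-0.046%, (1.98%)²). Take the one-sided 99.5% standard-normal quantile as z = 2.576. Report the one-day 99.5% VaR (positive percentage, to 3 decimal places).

5.146%

VaR = −μ + z·σ = −(-0.046%) + 2.576 × 1.98% = 5.146%.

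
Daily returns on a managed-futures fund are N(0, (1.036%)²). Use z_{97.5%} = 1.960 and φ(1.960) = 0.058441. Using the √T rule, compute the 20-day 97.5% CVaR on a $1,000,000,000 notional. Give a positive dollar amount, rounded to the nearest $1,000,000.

$108,000,000

σ_{20d} = 1.036% × √20 = 4.633%.
ES multiplier = φ(z)/(1−α) = 0.058441/0.025 = 2.338.
ES = 4.633% × 2.338 = 10.832%; on $1,000,000,000: $108,320,000.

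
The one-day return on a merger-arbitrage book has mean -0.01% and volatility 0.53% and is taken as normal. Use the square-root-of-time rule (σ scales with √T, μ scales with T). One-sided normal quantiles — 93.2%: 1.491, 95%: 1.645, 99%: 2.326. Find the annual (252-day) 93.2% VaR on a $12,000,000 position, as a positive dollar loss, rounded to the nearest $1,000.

σ_{252d} = 0.53% × √252 = 8.413%; μ_{252d} = 252 × -0.01% = -2.520%.
VaR = −(-2.520%) + 1.491 × 8.413% = 15.064%.
On $12,000,000: 0.15064 × $12,000,000 = $1,807,680.

$1,808,000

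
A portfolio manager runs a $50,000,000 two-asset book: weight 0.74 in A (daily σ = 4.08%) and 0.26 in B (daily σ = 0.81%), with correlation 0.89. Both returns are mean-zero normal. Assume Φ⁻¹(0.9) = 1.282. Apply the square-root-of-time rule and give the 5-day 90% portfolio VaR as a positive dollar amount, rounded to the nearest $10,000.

σ_p = √(0.74²·4.08² + 0.26²·0.81² + 2·0.89·0.74·0.26·4.08·0.81) = 3.208%.
σ_{5d} = 3.208% × √5 = 7.173%.
VaR = 1.282 × 7.173% = 9.196%; on $50,000,000 that is $4,598,000.

$4,600,000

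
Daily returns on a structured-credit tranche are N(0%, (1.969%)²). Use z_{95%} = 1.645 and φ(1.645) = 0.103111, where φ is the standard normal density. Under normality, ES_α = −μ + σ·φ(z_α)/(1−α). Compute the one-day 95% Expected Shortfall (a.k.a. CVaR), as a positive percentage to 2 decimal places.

4.06%

Tail multiplier: φ(z)/(1−α) = 0.103111 / 0.05 = 2.062.
ES = 1.969% × 2.062 = 4.060%.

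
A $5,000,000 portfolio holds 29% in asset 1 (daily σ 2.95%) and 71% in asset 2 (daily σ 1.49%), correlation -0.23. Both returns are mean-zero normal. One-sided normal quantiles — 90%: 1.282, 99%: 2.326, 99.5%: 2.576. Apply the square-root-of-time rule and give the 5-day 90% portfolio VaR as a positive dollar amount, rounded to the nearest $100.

$171,700

σ_p = √(0.29²·2.95² + 0.71²·1.49² + 2·-0.23·0.29·0.71·2.95·1.49) = 1.198%.
σ_{5d} = 1.198% × √5 = 2.679%.
VaR = 1.282 × 2.679% = 3.434%; on $5,000,000 that is $171,700.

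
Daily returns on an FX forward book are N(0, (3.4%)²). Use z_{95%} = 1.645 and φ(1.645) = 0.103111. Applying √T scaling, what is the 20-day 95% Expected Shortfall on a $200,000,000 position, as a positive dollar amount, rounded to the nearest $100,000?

σ_{20d} = 3.4% × √20 = 15.205%.
ES multiplier = φ(z)/(1−α) = 0.103111/0.05 = 2.062.
ES = 15.205% × 2.062 = 31.353%; on $200,000,000: $62,706,000.

$62,700,000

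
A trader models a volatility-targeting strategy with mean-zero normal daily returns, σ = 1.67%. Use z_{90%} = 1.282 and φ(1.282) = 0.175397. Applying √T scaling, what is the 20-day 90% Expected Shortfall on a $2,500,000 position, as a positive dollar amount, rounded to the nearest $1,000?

σ_{20d} = 1.67% × √20 = 7.468%.
ES multiplier = φ(z)/(1−α) = 0.175397/0.1 = 1.754.
ES = 7.468% × 1.754 = 13.099%; on $2,500,000: $327,475.

$327,000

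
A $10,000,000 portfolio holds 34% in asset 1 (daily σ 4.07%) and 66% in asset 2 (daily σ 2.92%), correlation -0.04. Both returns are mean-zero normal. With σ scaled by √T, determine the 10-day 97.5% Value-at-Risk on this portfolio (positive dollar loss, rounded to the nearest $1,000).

$1,442,000

σ_p = √(0.34²·4.07² + 0.66²·2.92² + 2·-0.04·0.34·0.66·4.07·2.92) = 2.327%.
σ_{10d} = 2.327% × √10 = 7.359%.
z(97.5%) = 1.960.
VaR = 1.960 × 7.359% = 14.424%; on $10,000,000 that is $1,442,400.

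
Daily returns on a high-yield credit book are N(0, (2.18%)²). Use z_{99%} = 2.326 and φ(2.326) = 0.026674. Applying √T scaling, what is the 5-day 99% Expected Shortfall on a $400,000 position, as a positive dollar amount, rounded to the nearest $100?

σ_{5d} = 2.18% × √5 = 4.875%.
ES multiplier = φ(z)/(1−α) = 0.026674/0.01 = 2.667.
ES = 4.875% × 2.667 = 13.002%; on $400,000: $52,008.

$52,000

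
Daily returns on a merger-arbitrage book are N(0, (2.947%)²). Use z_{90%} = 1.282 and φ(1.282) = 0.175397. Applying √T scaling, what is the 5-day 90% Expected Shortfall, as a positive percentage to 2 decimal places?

σ_{5d} = 2.947% × √5 = 6.590%.
ES multiplier = φ(z)/(1−α) = 0.175397/0.1 = 1.754.
ES = 6.590% × 1.754 = 11.559%.

11.56%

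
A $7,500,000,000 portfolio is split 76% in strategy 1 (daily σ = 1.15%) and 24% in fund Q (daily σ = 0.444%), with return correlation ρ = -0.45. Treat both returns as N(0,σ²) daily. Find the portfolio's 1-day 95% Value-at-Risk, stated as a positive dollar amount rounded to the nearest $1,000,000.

$103,000,000

σ_p² = 0.76²·1.15² + 0.24²·0.444² + 2·-0.45·0.76·0.24·1.15·0.444 = 0.6914 (%²).
σ_p = √0.6914 = 0.832%.
At 95%, z = 1.645.
VaR = 1.645 × 0.832% = 1.369%; on $7,500,000,000 that is $102,675,000.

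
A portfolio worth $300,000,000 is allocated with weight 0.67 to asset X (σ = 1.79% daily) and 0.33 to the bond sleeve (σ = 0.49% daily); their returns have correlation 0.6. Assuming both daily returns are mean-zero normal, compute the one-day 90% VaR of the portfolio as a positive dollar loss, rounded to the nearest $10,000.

$5,010,000

σ_p² = 0.67²·1.79² + 0.33²·0.49² + 2·0.6·0.67·0.33·1.79·0.49 = 1.6972 (%²).
σ_p = √1.6972 = 1.303%.
At 90%, z = 1.282.
VaR = 1.282 × 1.303% = 1.670%; on $300,000,000 that is $5,010,000.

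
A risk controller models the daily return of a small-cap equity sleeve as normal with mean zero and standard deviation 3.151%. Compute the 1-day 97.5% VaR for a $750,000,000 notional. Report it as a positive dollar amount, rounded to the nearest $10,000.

At 97.5% one-sided, z = 1.960.
VaR = z·σ = 1.960 × 3.151% = 6.176%.
On $750,000,000: 0.06176 × $750,000,000 = $46,320,000.

$46,320,000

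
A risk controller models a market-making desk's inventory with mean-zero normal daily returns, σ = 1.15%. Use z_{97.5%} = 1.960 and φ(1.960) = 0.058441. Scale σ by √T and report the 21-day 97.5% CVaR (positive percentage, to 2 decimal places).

σ_{21d} = 1.15% × √21 = 5.270%.
ES multiplier = φ(z)/(1−α) = 0.058441/0.025 = 2.338.
ES = 5.270% × 2.338 = 12.321%.

12.32%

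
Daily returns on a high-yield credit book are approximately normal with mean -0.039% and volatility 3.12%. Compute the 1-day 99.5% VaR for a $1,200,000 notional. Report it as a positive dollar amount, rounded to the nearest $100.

$96,900

At 99.5% one-sided, z = 2.576.
VaR = −μ + z·σ = −(-0.039%) + 2.576 × 3.12% = 8.076%.
On $1,200,000: 0.08076 × $1,200,000 = $96,912.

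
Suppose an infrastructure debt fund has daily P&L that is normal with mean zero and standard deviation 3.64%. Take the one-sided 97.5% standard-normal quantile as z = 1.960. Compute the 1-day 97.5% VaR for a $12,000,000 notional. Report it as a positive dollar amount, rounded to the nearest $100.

VaR = z·σ = 1.960 × 3.64% = 7.134%.
On $12,000,000: 0.07134 × $12,000,000 = $856,080.

$856,100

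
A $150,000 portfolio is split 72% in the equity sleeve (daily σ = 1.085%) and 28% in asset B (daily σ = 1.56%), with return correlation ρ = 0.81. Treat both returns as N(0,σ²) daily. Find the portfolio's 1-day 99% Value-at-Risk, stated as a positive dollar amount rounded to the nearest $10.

σ_p² = 0.72²·1.085² + 0.28²·1.56² + 2·0.81·0.72·0.28·1.085·1.56 = 1.3539 (%²).
σ_p = √1.3539 = 1.164%.
At 99%, z = 2.326.
VaR = 2.326 × 1.164% = 2.707%; on $150,000 that is $4,060.

$4,060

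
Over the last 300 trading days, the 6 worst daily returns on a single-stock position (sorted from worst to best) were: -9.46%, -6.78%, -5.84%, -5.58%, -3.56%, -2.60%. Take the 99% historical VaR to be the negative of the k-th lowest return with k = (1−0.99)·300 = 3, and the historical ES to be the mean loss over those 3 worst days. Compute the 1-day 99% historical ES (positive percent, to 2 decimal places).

7.36%

The 3 worst returns sum to -22.08%.
ES = −(-22.08%) / 3 = 7.36%.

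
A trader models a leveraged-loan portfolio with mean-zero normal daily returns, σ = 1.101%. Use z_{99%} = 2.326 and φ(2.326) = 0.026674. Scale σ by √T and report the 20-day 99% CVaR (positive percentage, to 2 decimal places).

σ_{20d} = 1.101% × √20 = 4.924%.
ES multiplier = φ(z)/(1−α) = 0.026674/0.01 = 2.667.
ES = 4.924% × 2.667 = 13.132%.

13.13%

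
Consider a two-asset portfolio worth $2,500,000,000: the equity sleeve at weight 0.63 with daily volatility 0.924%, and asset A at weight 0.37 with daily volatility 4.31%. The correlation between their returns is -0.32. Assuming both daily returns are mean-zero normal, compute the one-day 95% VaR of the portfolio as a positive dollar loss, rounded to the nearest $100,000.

σ_p² = 0.63²·0.924² + 0.37²·4.31² + 2·-0.32·0.63·0.37·0.924·4.31 = 2.2878 (%²).
σ_p = √2.2878 = 1.513%.
At 95%, z = 1.645.
VaR = 1.645 × 1.513% = 2.489%; on $2,500,000,000 that is $62,225,000.

$62,200,000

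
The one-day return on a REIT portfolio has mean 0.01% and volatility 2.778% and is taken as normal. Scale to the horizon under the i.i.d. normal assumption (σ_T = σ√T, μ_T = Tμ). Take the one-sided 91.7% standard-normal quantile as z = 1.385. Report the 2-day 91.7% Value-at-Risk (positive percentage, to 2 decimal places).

5.42%

σ_{2d} = 2.778% × √2 = 3.929%; μ_{2d} = 2 × 0.01% = 0.020%.
VaR = −(0.020%) + 1.385 × 3.929% = 5.422%.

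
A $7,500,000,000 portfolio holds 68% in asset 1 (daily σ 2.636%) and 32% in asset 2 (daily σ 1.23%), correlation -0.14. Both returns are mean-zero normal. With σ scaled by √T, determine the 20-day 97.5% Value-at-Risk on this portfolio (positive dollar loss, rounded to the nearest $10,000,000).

$1,170,000,000

σ_p = √(0.68²·2.636² + 0.32²·1.23² + 2·-0.14·0.68·0.32·2.636·1.23) = 1.781%.
σ_{20d} = 1.781% × √20 = 7.965%.
z(97.5%) = 1.960.
VaR = 1.960 × 7.965% = 15.611%; on $7,500,000,000 that is $1,170,825,000.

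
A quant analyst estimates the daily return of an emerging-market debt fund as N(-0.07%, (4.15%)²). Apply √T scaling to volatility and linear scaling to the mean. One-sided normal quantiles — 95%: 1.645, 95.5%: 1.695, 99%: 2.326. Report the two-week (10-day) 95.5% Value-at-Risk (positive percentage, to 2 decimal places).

22.94%

σ_{10d} = 4.15% × √10 = 13.123%; μ_{10d} = 10 × -0.07% = -0.700%.
VaR = −(-0.700%) + 1.695 × 13.123% = 22.943%.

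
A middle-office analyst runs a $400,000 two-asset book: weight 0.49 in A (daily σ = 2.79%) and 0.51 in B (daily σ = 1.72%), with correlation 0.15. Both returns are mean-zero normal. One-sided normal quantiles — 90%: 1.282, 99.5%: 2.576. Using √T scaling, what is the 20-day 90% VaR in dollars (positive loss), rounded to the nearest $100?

$39,700

σ_p = √(0.49²·2.79² + 0.51²·1.72² + 2·0.15·0.49·0.51·2.79·1.72) = 1.732%.
σ_{20d} = 1.732% × √20 = 7.746%.
VaR = 1.282 × 7.746% = 9.930%; on $400,000 that is $39,720.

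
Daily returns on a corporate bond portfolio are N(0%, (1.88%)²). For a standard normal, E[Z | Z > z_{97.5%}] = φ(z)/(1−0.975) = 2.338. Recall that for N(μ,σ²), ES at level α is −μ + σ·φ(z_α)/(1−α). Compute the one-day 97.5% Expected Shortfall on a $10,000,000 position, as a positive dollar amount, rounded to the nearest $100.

ES = 1.88% × 2.338 = 4.395%.
On $10,000,000: 0.04395 × $10,000,000 = $439,500.

$439,500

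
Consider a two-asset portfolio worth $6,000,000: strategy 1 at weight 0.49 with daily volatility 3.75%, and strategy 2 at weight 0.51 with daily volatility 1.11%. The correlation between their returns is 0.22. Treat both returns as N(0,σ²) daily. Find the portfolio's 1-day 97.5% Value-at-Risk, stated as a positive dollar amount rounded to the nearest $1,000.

$240,000

σ_p² = 0.49²·3.75² + 0.51²·1.11² + 2·0.22·0.49·0.51·3.75·1.11 = 4.1546 (%²).
σ_p = √4.1546 = 2.038%.
At 97.5%, z = 1.960.
VaR = 1.960 × 2.038% = 3.994%; on $6,000,000 that is $239,640.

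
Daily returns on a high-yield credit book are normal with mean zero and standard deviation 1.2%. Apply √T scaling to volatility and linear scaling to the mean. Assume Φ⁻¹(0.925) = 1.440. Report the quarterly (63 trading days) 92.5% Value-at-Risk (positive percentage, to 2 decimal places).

σ_{63d} = 1.2% × √63 = 9.525%.
VaR = 1.440 × 9.525% = 13.716%.

13.72%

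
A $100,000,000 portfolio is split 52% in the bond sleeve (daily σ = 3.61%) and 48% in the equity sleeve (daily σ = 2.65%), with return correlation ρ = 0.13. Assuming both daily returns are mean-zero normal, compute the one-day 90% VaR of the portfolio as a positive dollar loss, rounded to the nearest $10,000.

$3,080,000

σ_p² = 0.52²·3.61² + 0.48²·2.65² + 2·0.13·0.52·0.48·3.61·2.65 = 5.7627 (%²).
σ_p = √5.7627 = 2.401%.
At 90%, z = 1.282.
VaR = 1.282 × 2.401% = 3.078%; on $100,000,000 that is $3,078,000.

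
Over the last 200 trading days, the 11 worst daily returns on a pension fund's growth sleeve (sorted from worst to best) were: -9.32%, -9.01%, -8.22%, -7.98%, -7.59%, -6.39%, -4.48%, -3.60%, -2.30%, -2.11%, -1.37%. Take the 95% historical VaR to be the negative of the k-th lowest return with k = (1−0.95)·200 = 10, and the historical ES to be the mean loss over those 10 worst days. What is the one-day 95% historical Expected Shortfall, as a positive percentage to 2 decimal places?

6.10%

The 10 worst returns sum to -61.00%.
ES = −(-61.00%) / 10 = 6.1% ≈ 6.10%.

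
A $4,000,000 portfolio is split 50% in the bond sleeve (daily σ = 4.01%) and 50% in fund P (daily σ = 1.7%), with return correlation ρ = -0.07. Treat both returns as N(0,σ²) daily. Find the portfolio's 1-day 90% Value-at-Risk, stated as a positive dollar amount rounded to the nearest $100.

$108,800

σ_p² = 0.5²·4.01² + 0.5²·1.7² + 2·-0.07·0.5·0.5·4.01·1.7 = 4.5039 (%²).
σ_p = √4.5039 = 2.122%.
At 90%, z = 1.282.
VaR = 1.282 × 2.122% = 2.720%; on $4,000,000 that is $108,800.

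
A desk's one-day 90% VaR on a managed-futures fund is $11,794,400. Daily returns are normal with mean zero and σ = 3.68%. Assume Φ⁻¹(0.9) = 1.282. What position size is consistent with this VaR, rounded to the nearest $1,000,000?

VaR as a fraction of value: z·σ = 1.282 × 3.68% = 4.71776%.
Position = $11,794,400 / 0.0471776 = $250,000,000.

$250,000,000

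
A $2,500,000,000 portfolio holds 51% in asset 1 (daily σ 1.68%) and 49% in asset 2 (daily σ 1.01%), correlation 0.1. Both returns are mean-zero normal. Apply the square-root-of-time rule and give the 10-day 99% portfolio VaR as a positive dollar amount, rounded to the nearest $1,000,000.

$190,000,000

σ_p = √(0.51²·1.68² + 0.49²·1.01² + 2·0.1·0.51·0.49·1.68·1.01) = 1.031%.
σ_{10d} = 1.031% × √10 = 3.260%.
z(99%) = 2.326.
VaR = 2.326 × 3.260% = 7.583%; on $2,500,000,000 that is $189,575,000.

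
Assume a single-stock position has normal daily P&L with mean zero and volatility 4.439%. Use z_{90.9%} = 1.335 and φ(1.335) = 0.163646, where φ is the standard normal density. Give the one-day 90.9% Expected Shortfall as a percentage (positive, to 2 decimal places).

7.98%

Tail multiplier: φ(z)/(1−α) = 0.163646 / 0.091 = 1.798.
ES = 4.439% × 1.798 = 7.981%.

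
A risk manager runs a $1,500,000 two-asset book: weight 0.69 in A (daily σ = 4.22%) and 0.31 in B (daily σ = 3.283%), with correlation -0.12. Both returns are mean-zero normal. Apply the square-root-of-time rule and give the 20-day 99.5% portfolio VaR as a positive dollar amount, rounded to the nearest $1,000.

$513,000

σ_p = √(0.69²·4.22² + 0.31²·3.283² + 2·-0.12·0.69·0.31·4.22·3.283) = 2.967%.
σ_{20d} = 2.967% × √20 = 13.269%.
z(99.5%) = 2.576.
VaR = 2.576 × 13.269% = 34.181%; on $1,500,000 that is $512,715.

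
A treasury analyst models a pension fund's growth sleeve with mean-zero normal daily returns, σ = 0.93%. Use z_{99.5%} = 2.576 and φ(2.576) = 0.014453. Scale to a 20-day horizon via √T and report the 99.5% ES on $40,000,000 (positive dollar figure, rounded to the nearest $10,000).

σ_{20d} = 0.93% × √20 = 4.159%.
ES multiplier = φ(z)/(1−α) = 0.014453/0.005 = 2.891.
ES = 4.159% × 2.891 = 12.024%; on $40,000,000: $4,809,600.

$4,810,000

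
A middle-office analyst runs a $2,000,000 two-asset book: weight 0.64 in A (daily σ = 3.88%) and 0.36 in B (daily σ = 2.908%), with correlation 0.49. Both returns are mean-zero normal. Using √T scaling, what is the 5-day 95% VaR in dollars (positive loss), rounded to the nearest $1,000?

σ_p = √(0.64²·3.88² + 0.36²·2.908² + 2·0.49·0.64·0.36·3.88·2.908) = 3.132%.
σ_{5d} = 3.132% × √5 = 7.003%.
z(95%) = 1.645.
VaR = 1.645 × 7.003% = 11.520%; on $2,000,000 that is $230,400.

$230,000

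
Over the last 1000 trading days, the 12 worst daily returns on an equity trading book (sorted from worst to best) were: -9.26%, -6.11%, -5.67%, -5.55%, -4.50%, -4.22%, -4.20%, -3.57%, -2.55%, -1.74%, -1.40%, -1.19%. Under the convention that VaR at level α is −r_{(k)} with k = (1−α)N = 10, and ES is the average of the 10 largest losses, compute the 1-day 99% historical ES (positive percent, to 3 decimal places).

The 10 worst returns sum to -47.37%.
ES = −(-47.37%) / 10 = 4.737%.

4.737%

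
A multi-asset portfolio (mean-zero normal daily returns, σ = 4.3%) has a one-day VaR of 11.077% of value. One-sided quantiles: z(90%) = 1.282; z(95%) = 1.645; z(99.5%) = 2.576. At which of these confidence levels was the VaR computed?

99.5%

Implied z = VaR/σ = 11.077 / 4.3 = 2.576.
This matches z(99.5%) = 2.576.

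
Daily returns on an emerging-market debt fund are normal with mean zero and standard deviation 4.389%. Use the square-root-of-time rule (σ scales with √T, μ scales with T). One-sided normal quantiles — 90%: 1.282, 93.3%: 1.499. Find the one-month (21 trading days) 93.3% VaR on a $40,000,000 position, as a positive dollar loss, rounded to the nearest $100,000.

σ_{21d} = 4.389% × √21 = 20.113%.
VaR = 1.499 × 20.113% = 30.149%.
On $40,000,000: 0.30149 × $40,000,000 = $12,059,600.

$12,100,000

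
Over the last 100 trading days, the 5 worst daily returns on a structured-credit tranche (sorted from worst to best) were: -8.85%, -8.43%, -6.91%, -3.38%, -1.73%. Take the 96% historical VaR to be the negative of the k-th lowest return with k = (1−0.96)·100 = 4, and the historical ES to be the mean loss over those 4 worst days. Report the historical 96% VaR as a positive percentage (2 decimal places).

k = 4; the 4th lowest return is -3.38%, so VaR = 3.38%.

3.38%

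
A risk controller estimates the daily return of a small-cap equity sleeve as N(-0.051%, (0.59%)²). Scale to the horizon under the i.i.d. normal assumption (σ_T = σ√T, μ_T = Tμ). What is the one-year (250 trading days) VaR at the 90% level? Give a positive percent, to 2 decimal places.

24.71%

At 90%, z = 1.282.
σ_{250d} = 0.59% × √250 = 9.329%; μ_{250d} = 250 × -0.051% = -12.750%.
VaR = −(-12.750%) + 1.282 × 9.329% = 24.710%.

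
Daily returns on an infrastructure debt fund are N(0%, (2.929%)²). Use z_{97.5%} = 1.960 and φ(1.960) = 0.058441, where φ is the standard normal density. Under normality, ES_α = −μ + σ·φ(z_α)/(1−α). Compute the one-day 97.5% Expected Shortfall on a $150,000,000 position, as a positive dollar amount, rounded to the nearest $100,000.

$10,300,000

Tail multiplier: φ(z)/(1−α) = 0.058441 / 0.025 = 2.338.
ES = 2.929% × 2.338 = 6.848%.
On $150,000,000: 0.06848 × $150,000,000 = $10,272,000.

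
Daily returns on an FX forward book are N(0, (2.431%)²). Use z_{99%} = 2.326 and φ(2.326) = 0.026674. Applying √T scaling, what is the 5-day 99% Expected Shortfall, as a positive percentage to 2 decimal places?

σ_{5d} = 2.431% × √5 = 5.436%.
ES multiplier = φ(z)/(1−α) = 0.026674/0.01 = 2.667.
ES = 5.436% × 2.667 = 14.498%.

14.50%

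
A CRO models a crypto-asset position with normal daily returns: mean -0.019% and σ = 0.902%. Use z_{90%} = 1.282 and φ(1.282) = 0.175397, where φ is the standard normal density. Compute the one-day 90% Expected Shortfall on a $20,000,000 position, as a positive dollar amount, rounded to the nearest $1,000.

Tail multiplier: φ(z)/(1−α) = 0.175397 / 0.1 = 1.754.
ES = −(-0.019%) + 0.902% × 1.754 = 1.601%.
On $20,000,000: 0.01601 × $20,000,000 = $320,200.

$320,000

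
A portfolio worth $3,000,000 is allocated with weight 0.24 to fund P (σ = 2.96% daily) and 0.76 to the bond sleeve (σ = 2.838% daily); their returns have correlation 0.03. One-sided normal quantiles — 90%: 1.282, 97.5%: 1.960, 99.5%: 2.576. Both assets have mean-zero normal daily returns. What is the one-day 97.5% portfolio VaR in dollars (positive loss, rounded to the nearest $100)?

σ_p² = 0.24²·2.96² + 0.76²·2.838² + 2·0.03·0.24·0.76·2.96·2.838 = 5.2487 (%²).
σ_p = √5.2487 = 2.291%.
VaR = 1.960 × 2.291% = 4.490%; on $3,000,000 that is $134,700.

$134,700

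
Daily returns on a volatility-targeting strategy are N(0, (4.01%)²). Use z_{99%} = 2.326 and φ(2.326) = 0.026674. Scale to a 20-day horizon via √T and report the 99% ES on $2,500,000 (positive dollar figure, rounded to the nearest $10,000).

$1,200,000

σ_{20d} = 4.01% × √20 = 17.933%.
ES multiplier = φ(z)/(1−α) = 0.026674/0.01 = 2.667.
ES = 17.933% × 2.667 = 47.827%; on $2,500,000: $1,195,675.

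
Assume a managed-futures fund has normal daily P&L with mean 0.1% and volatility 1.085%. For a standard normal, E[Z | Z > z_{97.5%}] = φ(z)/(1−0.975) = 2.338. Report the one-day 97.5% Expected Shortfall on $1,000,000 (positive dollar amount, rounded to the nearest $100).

ES = −(0.1%) + 1.085% × 2.338 = 2.437%.
On $1,000,000: 0.02437 × $1,000,000 = $24,370.

$24,400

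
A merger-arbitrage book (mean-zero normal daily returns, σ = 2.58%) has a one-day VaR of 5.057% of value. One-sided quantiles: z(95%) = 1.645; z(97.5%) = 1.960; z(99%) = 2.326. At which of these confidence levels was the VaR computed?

Implied z = VaR/σ = 5.057 / 2.58 = 1.960.
This matches z(97.5%) = 1.960.

97.5%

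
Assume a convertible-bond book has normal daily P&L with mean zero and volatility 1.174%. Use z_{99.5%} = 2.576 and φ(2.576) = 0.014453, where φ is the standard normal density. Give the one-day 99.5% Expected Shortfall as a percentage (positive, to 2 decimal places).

3.39%

Tail multiplier: φ(z)/(1−α) = 0.014453 / 0.005 = 2.891.
ES = 1.174% × 2.891 = 3.394%.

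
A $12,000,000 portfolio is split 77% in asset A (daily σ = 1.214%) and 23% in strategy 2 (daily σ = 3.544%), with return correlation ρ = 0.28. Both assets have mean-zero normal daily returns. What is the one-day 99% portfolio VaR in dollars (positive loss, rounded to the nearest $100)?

$391,300

σ_p² = 0.77²·1.214² + 0.23²·3.544² + 2·0.28·0.77·0.23·1.214·3.544 = 1.9649 (%²).
σ_p = √1.9649 = 1.402%.
At 99%, z = 2.326.
VaR = 2.326 × 1.402% = 3.261%; on $12,000,000 that is $391,320.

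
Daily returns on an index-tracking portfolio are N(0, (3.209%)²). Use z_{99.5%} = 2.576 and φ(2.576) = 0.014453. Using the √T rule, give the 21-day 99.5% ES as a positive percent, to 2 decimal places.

σ_{21d} = 3.209% × √21 = 14.705%.
ES multiplier = φ(z)/(1−α) = 0.014453/0.005 = 2.891.
ES = 14.705% × 2.891 = 42.512%.

42.51%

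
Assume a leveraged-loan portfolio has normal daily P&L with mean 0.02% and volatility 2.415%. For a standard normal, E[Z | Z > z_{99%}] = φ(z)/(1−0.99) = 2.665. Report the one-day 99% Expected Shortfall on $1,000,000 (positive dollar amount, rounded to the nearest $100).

$64,200

ES = −(0.02%) + 2.415% × 2.665 = 6.416%.
On $1,000,000: 0.06416 × $1,000,000 = $64,160.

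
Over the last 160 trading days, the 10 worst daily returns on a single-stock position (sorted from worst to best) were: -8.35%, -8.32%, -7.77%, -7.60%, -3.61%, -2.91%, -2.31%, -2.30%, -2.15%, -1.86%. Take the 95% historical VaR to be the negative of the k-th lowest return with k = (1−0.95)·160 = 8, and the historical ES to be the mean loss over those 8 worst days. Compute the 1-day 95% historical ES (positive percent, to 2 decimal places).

The 8 worst returns sum to -43.17%.
ES = −(-43.17%) / 8 = 5.39625% ≈ 5.40%.

5.40%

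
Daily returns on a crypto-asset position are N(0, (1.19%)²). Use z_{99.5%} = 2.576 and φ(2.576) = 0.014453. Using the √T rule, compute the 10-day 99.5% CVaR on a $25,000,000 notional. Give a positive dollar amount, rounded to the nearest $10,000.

σ_{10d} = 1.19% × √10 = 3.763%.
ES multiplier = φ(z)/(1−α) = 0.014453/0.005 = 2.891.
ES = 3.763% × 2.891 = 10.879%; on $25,000,000: $2,719,750.

$2,720,000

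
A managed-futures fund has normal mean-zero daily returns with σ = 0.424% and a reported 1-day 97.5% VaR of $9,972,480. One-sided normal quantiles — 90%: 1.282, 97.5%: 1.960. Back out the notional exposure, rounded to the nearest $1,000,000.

$1,200,000,000

VaR as a fraction of value: z·σ = 1.960 × 0.424% = 0.83104%.
Position = $9,972,480 / 0.0083104 = $1,200,000,000.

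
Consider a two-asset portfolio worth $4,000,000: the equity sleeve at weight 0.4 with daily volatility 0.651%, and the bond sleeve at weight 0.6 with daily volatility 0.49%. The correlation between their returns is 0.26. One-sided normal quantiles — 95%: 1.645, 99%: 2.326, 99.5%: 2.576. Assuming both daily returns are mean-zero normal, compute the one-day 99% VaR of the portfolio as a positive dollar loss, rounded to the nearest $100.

σ_p² = 0.4²·0.651² + 0.6²·0.49² + 2·0.26·0.4·0.6·0.651·0.49 = 0.1941 (%²).
σ_p = √0.1941 = 0.441%.
VaR = 2.326 × 0.441% = 1.026%; on $4,000,000 that is $41,040.

$41,000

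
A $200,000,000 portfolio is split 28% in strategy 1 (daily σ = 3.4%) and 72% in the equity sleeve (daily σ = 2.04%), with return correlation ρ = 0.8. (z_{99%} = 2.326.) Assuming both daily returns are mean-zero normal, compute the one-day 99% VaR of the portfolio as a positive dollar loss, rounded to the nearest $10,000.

σ_p² = 0.28²·3.4² + 0.72²·2.04² + 2·0.8·0.28·0.72·3.4·2.04 = 5.3010 (%²).
σ_p = √5.3010 = 2.302%.
VaR = 2.326 × 2.302% = 5.354%; on $200,000,000 that is $10,708,000.

$10,710,000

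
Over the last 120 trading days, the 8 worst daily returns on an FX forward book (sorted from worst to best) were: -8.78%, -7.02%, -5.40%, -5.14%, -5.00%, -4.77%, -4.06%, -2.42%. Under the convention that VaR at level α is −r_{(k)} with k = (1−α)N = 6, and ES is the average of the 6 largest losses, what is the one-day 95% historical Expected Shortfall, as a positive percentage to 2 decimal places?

6.02%

The 6 worst returns sum to -36.11%.
ES = −(-36.11%) / 6 = 6.0183…% ≈ 6.02%.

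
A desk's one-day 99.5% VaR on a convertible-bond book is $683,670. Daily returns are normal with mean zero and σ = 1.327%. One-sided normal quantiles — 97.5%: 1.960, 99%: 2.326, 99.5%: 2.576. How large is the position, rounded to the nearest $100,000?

$20,000,000

VaR as a fraction of value: z·σ = 2.576 × 1.327% = 3.41835%.
Position = $683,670 / 0.0341835 = $19,999,988.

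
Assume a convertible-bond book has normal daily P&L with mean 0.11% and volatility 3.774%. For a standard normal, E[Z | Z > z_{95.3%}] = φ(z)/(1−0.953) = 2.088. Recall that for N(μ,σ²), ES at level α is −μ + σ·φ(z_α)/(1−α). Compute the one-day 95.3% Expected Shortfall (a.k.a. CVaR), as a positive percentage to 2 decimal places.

7.77%

ES = −(0.11%) + 3.774% × 2.088 = 7.770%.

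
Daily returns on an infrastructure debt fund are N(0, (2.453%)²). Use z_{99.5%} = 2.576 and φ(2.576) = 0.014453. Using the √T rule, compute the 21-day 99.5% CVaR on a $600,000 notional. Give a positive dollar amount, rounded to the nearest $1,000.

σ_{21d} = 2.453% × √21 = 11.241%.
ES multiplier = φ(z)/(1−α) = 0.014453/0.005 = 2.891.
ES = 11.241% × 2.891 = 32.498%; on $600,000: $194,988.

$195,000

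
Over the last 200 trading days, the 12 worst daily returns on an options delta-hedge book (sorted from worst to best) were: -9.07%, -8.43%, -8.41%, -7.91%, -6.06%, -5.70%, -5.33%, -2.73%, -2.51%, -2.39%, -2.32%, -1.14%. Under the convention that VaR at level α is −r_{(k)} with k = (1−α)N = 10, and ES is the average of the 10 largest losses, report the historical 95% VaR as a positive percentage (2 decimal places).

k = 10; the 10th lowest return is -2.39%, so VaR = 2.39%.

2.39%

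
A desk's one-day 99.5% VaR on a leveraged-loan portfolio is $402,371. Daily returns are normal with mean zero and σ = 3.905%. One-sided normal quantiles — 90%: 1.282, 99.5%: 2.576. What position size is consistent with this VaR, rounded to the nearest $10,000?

$4,000,000

VaR as a fraction of value: z·σ = 2.576 × 3.905% = 10.0593%.
Position = $402,371 / 0.100593 = $3,999,998.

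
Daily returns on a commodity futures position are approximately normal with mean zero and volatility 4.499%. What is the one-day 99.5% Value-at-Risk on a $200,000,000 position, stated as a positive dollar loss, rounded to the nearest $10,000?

$23,180,000

At 99.5% one-sided, z = 2.576.
VaR = z·σ = 2.576 × 4.499% = 11.589%.
On $200,000,000: 0.11589 × $200,000,000 = $23,178,000.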